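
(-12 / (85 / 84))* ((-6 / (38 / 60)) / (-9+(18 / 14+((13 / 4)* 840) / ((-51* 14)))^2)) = -30227904/688655 = -43.89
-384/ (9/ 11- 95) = 1056/259 = 4.08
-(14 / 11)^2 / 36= -49/1089 = -0.04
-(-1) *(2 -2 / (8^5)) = 32767/16384 = 2.00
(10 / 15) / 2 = 1/3 = 0.33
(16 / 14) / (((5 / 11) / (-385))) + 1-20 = -987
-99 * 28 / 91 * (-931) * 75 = 27650700/13 = 2126976.92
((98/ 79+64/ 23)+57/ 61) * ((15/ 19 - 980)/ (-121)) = 167591095/4177283 = 40.12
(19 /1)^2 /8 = 361/8 = 45.12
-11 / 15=-0.73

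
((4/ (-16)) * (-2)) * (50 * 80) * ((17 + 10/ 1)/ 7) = 54000/7 = 7714.29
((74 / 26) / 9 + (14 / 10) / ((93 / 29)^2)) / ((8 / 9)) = 63579/124930 = 0.51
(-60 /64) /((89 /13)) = -195/1424 = -0.14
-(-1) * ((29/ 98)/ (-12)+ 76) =89347/1176 = 75.98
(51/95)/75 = 17/2375 = 0.01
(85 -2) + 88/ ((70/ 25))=801/7 = 114.43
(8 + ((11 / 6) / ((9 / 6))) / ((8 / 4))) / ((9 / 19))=2945/162 = 18.18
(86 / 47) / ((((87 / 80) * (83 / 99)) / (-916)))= -207968640/113129 = -1838.33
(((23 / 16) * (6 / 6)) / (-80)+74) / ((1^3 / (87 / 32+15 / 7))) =103125033/286720 = 359.67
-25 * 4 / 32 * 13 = -325/8 = -40.62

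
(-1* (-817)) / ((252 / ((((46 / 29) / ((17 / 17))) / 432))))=18791/1578528 = 0.01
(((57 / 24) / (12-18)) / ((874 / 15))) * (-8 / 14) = 5/1288 = 0.00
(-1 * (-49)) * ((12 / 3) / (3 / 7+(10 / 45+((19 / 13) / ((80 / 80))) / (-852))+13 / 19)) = 866187504/5892235 = 147.00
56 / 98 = 4/7 = 0.57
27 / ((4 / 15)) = 101.25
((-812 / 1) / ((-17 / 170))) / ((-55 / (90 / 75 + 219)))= -32509.53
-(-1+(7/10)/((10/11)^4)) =-2487/100000 = -0.02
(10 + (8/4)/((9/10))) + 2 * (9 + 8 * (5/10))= 344/9 = 38.22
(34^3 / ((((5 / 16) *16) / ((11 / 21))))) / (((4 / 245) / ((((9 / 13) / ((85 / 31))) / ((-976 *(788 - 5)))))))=-689843/8278920 = -0.08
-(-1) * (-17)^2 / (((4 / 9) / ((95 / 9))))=27455/4 = 6863.75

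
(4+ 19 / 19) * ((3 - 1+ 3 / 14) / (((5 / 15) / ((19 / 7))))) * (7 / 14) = 8835/196 = 45.08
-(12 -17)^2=-25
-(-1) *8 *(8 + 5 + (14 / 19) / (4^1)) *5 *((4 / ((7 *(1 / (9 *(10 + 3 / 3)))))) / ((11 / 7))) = 360720/19 = 18985.26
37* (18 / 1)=666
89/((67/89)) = 7921/67 = 118.22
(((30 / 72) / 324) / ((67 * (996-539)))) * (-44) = -55/29761668 = 0.00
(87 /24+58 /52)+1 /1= 597/104 = 5.74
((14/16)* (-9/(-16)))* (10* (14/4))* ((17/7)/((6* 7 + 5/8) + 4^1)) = 5355/5968 = 0.90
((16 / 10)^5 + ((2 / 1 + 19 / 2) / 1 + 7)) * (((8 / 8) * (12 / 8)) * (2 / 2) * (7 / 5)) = 60.87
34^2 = 1156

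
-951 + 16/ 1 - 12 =-947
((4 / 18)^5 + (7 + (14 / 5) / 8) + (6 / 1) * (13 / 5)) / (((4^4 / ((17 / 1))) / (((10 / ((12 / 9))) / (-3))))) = -460770227/120932352 = -3.81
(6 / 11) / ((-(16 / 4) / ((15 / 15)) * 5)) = -3/110 = -0.03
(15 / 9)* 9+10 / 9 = 145/9 = 16.11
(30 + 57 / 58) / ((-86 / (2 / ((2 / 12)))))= -5391/1247 = -4.32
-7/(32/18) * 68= -1071/4 = -267.75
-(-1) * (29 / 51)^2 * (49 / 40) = 41209/104040 = 0.40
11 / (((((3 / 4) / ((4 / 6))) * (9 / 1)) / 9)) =88/9 = 9.78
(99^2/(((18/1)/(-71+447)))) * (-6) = -1228392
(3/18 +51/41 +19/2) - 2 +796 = 99004/123 = 804.91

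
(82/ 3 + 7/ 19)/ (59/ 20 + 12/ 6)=31580/5643 = 5.60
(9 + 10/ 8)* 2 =41/2 = 20.50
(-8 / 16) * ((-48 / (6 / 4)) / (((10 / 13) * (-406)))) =-52/1015 = -0.05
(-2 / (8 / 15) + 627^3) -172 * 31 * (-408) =994669341/4 = 248667335.25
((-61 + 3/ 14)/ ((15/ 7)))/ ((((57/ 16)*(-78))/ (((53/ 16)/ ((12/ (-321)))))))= -9.05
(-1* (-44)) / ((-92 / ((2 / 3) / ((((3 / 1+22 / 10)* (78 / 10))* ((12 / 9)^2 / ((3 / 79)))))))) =-825/4913168 = 0.00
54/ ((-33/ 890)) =-16020/11 = -1456.36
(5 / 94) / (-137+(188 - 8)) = 5/4042 = 0.00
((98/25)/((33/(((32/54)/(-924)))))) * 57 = -1064/245025 = 0.00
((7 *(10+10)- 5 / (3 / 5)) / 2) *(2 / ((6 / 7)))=153.61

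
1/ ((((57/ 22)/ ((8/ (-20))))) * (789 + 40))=-44/236265 = 0.00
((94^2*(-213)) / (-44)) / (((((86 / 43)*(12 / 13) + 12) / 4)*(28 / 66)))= 2038907/70 = 29127.24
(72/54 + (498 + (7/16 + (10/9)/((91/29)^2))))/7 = 596093287/8347248 = 71.41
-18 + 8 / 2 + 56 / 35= -62/5 = -12.40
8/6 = 4/3 = 1.33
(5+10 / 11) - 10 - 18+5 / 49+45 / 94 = -1089833/50666 = -21.51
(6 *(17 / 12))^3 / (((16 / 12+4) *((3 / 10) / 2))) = 767.66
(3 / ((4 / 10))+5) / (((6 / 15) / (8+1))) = 1125/4 = 281.25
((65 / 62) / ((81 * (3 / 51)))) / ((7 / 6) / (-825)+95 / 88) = 1215500/5955813 = 0.20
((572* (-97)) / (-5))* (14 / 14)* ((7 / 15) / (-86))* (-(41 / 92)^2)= 163220057/13648200 = 11.96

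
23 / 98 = 0.23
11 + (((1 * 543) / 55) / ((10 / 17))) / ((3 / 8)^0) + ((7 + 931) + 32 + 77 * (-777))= -32357169/550 = -58831.22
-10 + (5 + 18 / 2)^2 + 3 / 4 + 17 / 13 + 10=10299/52 = 198.06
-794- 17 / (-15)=-11893/15 = -792.87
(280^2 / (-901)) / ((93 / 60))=-1568000/27931 = -56.14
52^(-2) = 1/2704 = 0.00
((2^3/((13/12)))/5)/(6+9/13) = 32/145 = 0.22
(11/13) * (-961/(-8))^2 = 10158731/832 = 12210.01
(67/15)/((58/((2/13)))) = 0.01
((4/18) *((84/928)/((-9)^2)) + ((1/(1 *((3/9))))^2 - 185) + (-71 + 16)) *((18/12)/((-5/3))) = 6511421/31320 = 207.90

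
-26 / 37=-0.70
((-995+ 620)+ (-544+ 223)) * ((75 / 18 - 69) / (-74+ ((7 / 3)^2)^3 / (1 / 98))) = 8223849/2868914 = 2.87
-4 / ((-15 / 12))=16/5 = 3.20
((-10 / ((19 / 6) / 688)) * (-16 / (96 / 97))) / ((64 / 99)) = 2064645/38 = 54332.76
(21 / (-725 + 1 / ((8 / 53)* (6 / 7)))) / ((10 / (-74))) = 37296/172145 = 0.22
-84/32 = -2.62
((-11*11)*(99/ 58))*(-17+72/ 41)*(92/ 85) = 68879250/20213 = 3407.67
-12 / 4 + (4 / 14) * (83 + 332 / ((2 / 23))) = 7781/7 = 1111.57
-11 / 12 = -0.92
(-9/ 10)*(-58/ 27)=29/15 = 1.93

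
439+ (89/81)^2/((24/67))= 69657403/157464 = 442.37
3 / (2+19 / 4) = 0.44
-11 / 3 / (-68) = 0.05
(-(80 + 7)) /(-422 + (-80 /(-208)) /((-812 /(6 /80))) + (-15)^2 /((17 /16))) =124898592/301817203 = 0.41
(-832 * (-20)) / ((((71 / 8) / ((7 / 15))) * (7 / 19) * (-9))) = -505856/1917 = -263.88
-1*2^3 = -8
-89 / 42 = -2.12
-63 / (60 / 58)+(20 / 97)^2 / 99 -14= -697682759/9314910 = -74.90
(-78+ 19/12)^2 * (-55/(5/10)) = -46248895/72 = -642345.76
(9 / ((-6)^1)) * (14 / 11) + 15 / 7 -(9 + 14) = -1753/77 = -22.77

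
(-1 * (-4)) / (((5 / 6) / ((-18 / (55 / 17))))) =-7344/275 = -26.71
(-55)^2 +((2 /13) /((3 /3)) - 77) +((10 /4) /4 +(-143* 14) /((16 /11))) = 81765/52 = 1572.40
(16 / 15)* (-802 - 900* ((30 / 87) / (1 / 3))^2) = -1882.82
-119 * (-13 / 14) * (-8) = -884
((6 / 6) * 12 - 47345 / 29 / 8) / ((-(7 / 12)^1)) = 133683/406 = 329.27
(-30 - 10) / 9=-40/9 = -4.44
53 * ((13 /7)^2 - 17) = -35192/49 = -718.20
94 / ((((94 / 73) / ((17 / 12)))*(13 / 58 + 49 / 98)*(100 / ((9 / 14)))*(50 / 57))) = 2051373/1960000 = 1.05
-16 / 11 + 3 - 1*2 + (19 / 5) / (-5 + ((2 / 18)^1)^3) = -243461/200420 = -1.21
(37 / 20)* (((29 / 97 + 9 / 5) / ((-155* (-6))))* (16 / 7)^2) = 1205312/55253625 = 0.02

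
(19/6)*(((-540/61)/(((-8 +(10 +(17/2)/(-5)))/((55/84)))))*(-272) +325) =45272725/2562 = 17670.85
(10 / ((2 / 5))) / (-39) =-25/39 = -0.64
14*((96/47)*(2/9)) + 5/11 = 10561/1551 = 6.81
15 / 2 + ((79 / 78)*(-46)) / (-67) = 42829/5226 = 8.20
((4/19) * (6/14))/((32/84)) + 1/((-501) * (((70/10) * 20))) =315611/1332660 = 0.24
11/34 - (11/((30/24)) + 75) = -14191/170 = -83.48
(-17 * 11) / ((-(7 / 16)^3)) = 765952/343 = 2233.10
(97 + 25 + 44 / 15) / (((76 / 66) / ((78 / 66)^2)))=158353/1045 = 151.53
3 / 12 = 1/4 = 0.25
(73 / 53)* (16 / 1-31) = -1095/53 = -20.66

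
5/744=0.01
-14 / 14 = -1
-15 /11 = -1.36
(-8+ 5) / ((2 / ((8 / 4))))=-3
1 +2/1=3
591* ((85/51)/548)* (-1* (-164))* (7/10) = 56539/274 = 206.35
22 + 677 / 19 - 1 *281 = -4244/19 = -223.37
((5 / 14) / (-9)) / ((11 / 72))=-20/77 = -0.26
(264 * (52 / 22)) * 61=38064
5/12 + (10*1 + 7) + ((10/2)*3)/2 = 299/12 = 24.92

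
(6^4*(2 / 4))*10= 6480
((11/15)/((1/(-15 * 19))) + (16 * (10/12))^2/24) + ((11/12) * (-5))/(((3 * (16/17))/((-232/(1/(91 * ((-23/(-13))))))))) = 13053001/216 = 60430.56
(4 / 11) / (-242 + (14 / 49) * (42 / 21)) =-14/9295 = 0.00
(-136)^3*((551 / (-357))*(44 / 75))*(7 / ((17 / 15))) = 211019776/15 = 14067985.07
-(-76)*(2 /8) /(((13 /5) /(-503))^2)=120179275/169 = 711119.97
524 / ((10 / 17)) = 4454/5 = 890.80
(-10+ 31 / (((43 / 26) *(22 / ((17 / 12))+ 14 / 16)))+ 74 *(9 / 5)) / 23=59642808/11032295 = 5.41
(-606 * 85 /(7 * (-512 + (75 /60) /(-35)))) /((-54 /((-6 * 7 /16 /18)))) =60095/1548396 = 0.04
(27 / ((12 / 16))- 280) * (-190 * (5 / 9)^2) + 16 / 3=1159432/81 = 14313.98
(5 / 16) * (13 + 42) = 275/16 = 17.19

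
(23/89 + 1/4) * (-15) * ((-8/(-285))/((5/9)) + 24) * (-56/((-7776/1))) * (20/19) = -1206184/867483 = -1.39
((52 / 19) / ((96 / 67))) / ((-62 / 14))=-6097/14136 = -0.43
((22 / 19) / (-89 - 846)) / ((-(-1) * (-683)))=2/1103045 = 0.00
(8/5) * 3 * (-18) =-432/5 = -86.40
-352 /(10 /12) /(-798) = 0.53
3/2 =1.50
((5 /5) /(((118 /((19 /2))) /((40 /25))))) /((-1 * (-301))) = 38/88795 = 0.00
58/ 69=0.84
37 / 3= 12.33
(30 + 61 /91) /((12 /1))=2791/1092 = 2.56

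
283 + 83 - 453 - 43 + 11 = -119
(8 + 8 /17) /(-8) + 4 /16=-55/68 = -0.81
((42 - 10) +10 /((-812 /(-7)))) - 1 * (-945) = 56671/58 = 977.09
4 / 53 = 0.08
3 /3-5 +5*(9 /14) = -11/14 = -0.79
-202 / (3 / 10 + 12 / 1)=-2020/123 = -16.42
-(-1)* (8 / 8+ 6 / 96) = 17/16 = 1.06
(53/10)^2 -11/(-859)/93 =28.09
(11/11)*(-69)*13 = -897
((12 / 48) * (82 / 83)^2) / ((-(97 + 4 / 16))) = -6724/2679821 = 0.00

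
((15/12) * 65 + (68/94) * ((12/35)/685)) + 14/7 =375234357/4507300 = 83.25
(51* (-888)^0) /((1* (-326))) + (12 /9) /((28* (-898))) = -240521/1536927 = -0.16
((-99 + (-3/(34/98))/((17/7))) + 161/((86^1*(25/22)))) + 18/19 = -590080289/5902825 = -99.97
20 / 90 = 2/9 = 0.22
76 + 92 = 168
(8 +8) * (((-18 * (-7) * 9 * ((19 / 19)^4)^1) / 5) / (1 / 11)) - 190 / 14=1396613/35 = 39903.23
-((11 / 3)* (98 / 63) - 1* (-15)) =-559/27 = -20.70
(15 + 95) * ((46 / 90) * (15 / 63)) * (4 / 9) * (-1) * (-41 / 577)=414920/981477 = 0.42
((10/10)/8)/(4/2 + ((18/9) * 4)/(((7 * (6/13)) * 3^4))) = 1701/27632 = 0.06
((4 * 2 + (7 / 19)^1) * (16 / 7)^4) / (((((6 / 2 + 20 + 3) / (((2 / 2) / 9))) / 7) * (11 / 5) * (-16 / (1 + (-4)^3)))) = 12.23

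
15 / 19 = 0.79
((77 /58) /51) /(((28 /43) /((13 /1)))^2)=3437291/331296 = 10.38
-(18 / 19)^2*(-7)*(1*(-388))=-879984/361 = -2437.63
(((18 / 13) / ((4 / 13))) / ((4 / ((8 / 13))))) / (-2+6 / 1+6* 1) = 9/130 = 0.07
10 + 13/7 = 83/7 = 11.86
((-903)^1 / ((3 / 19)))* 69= -394611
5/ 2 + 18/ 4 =7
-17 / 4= -4.25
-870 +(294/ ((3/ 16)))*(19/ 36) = -382/9 = -42.44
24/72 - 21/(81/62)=-425/27 = -15.74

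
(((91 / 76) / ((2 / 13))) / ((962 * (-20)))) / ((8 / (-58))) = 2639/899840 = 0.00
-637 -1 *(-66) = -571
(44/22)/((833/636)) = 1272/833 = 1.53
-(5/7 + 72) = -509/7 = -72.71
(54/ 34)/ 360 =3/680 = 0.00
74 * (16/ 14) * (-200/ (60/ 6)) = -11840/7 = -1691.43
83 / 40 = 2.08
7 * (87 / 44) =609/44 = 13.84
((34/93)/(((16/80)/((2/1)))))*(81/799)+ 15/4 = 24015/5828 = 4.12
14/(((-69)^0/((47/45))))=658/45 = 14.62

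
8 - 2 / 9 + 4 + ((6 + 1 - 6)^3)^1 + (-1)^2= 124/9 = 13.78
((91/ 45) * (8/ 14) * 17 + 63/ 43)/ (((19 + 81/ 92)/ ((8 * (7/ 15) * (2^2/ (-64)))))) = -13152734/53086725 = -0.25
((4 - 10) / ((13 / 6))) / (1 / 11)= -396/13 = -30.46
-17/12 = -1.42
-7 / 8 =-0.88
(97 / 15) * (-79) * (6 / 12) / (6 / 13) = -99619/180 = -553.44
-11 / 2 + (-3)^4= 151/2 = 75.50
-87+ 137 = 50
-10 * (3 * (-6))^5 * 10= 188956800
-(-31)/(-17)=-31/17 = -1.82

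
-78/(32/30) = -73.12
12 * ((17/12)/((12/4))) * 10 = 170/3 = 56.67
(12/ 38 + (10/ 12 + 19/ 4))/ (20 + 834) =1345/194712 = 0.01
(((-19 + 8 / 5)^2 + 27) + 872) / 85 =30044/2125 = 14.14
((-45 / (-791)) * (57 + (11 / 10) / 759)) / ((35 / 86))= 5073699/636755 = 7.97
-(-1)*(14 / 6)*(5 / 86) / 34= 35/8772 = 0.00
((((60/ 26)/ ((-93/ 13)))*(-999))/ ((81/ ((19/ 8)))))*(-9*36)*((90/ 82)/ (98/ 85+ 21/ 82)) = -726023250/304451 = -2384.70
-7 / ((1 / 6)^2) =-252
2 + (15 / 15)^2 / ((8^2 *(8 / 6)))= 515/256 = 2.01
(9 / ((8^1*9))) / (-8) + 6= 383/64 = 5.98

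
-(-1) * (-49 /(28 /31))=-217/4 = -54.25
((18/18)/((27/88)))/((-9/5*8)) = -55/243 = -0.23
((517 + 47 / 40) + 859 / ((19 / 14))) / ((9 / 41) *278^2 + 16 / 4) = 35868973/528747200 = 0.07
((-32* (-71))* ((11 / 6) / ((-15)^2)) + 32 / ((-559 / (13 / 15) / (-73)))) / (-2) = -321224/29025 = -11.07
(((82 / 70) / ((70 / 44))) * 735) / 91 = 2706/455 = 5.95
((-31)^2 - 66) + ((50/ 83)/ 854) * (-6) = 31719545/35441 = 895.00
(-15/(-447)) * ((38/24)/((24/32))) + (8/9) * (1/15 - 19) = -337103/20115 = -16.76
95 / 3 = 31.67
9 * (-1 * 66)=-594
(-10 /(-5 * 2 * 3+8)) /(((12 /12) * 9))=5/99 = 0.05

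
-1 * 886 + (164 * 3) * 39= 18302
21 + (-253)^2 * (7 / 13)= 448336/13 = 34487.38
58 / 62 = 29/31 = 0.94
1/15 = 0.07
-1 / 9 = -0.11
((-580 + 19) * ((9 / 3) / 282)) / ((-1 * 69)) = 187/2162 = 0.09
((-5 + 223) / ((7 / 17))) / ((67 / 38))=140828/469 = 300.27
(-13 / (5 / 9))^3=-1601613/125 = -12812.90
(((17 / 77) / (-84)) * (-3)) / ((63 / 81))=153/15092 = 0.01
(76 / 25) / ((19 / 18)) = 72/25 = 2.88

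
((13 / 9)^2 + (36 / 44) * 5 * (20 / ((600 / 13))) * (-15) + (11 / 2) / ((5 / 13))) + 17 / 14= -560719/62370 = -8.99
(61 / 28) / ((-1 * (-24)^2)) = -61/16128 = 0.00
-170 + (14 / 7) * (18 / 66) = -1864/11 = -169.45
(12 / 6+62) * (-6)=-384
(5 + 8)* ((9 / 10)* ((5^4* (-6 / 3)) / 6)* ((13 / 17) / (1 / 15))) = -950625/34 = -27959.56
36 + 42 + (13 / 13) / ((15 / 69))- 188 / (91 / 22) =16903/455 = 37.15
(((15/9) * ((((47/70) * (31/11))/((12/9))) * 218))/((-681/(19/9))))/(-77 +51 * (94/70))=15087235/80363448 = 0.19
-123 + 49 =-74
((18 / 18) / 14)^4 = 1/38416 = 0.00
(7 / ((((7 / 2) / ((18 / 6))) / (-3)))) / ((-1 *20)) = 9/10 = 0.90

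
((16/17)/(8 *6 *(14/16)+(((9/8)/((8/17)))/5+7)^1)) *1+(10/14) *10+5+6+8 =49292303/1884127 = 26.16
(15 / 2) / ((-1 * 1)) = -15/2 = -7.50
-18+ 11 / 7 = -16.43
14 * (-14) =-196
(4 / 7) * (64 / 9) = 256/63 = 4.06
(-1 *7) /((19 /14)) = -5.16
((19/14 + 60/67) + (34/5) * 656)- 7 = 20898887/4690 = 4456.05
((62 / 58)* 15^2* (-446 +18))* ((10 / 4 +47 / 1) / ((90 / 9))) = -509559.83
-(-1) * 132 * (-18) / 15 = -792/5 = -158.40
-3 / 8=-0.38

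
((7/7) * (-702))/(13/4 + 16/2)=-312/5 = -62.40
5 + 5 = 10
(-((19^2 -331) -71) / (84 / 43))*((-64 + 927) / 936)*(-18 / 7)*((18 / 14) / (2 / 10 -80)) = 7607345/9488752 = 0.80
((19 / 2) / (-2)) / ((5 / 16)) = -76/5 = -15.20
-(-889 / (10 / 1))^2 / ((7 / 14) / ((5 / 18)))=-790321/180 = -4390.67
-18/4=-9/2 = -4.50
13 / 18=0.72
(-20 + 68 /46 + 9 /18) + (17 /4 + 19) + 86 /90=25601/4140 = 6.18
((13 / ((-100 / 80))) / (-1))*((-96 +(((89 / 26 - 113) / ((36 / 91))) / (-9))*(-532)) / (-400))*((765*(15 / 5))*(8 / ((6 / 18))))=589621591/25 = 23584863.64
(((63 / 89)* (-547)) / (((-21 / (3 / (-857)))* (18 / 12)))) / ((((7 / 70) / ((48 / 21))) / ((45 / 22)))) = -11815200/5873021 = -2.01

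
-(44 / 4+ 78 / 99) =-389/33 = -11.79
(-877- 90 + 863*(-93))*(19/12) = -771647/6 = -128607.83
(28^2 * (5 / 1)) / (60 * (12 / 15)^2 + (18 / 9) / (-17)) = 166600/1627 = 102.40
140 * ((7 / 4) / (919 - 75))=245/844 = 0.29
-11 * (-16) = 176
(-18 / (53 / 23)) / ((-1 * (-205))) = -414/10865 = -0.04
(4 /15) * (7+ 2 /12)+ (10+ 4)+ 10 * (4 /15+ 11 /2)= 3311/45 = 73.58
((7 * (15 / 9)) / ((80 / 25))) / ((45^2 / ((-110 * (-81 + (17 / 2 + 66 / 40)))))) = 109109/7776 = 14.03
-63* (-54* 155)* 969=510963390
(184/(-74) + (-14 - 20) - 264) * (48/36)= -400.65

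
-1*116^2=-13456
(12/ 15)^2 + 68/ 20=101/25 = 4.04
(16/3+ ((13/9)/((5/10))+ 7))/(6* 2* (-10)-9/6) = -274/2187 = -0.13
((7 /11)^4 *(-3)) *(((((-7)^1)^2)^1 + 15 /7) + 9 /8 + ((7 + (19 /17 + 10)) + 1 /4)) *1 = -69195105/1991176 = -34.75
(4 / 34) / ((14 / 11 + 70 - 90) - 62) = -11/7548 = 0.00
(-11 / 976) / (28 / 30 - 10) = 165/132736 = 0.00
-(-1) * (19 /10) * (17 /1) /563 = 323/5630 = 0.06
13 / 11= 1.18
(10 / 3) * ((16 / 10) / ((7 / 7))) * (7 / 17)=112/51 = 2.20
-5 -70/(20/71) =-253.50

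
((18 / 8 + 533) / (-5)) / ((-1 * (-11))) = -2141/220 = -9.73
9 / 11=0.82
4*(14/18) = 28/9 = 3.11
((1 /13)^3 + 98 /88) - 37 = -3469019/96668 = -35.89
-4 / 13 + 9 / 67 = -151/871 = -0.17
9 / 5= 1.80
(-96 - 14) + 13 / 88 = -9667/88 = -109.85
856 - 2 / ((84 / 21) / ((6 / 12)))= 3423/4 = 855.75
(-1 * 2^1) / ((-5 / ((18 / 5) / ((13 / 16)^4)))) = 2359296/714025 = 3.30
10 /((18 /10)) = 50/9 = 5.56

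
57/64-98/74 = -1027/2368 = -0.43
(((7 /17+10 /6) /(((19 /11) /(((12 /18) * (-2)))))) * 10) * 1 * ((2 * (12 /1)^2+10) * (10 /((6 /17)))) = -69493600/513 = -135465.11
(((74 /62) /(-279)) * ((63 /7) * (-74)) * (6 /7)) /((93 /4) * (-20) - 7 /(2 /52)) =-16428/4352369 = 0.00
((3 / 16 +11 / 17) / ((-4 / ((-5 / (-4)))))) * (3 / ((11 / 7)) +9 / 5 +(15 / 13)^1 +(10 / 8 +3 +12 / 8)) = -2.77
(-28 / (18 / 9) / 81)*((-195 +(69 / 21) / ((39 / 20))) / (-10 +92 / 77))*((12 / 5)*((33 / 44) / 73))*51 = -13816495/2895399 = -4.77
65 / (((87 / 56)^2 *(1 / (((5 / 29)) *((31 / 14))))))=2256800/219501 = 10.28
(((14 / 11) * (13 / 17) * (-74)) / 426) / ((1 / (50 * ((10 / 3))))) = -3367000/119493 = -28.18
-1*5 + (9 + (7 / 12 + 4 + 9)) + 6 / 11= 2393/132 = 18.13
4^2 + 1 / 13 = 209/13 = 16.08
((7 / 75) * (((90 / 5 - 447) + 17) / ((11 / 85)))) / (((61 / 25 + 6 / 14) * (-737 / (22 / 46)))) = 857990/12764103 = 0.07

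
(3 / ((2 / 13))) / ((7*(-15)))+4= 267/70 = 3.81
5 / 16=0.31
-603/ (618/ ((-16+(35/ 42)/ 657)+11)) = 1320235/270684 = 4.88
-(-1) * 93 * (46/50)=2139/25 = 85.56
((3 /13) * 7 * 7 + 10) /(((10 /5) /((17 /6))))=4709/156 = 30.19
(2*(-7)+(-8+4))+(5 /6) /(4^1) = -427/24 = -17.79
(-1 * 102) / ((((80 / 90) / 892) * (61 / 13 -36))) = 1330641/407 = 3269.39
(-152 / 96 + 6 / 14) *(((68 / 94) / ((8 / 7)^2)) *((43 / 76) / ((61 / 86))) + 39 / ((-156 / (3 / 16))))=-66774703/146423424 = -0.46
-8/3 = -2.67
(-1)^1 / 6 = -1/6 = -0.17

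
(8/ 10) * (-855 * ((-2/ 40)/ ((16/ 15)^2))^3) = 0.06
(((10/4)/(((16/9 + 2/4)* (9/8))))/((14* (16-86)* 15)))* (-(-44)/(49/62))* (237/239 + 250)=-327289072/352910985 = -0.93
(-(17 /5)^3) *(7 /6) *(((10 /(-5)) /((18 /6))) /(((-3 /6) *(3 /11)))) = -756602/3375 = -224.18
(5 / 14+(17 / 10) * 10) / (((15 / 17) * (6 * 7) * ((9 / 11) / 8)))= 1122/245 = 4.58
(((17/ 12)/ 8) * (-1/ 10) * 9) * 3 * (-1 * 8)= 153/40 = 3.82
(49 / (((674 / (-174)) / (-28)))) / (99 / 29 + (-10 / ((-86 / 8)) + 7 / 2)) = 99231272/2197577 = 45.15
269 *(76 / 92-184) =-1133297/23 = -49273.78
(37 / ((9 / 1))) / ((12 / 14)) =259/54 = 4.80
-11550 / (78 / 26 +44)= -11550/47 = -245.74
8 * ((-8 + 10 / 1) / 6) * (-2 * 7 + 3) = -88/3 = -29.33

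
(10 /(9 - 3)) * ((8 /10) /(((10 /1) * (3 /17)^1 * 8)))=0.09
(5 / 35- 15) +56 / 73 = -7200/511 = -14.09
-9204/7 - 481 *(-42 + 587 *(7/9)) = -12645113/63 = -200716.08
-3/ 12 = -1/4 = -0.25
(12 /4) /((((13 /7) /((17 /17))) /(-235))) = -379.62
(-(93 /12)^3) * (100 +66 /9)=-4796351/96 = -49961.99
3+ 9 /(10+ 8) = 7/2 = 3.50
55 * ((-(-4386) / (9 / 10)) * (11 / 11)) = 804100/3 = 268033.33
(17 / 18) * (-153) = -289/2 = -144.50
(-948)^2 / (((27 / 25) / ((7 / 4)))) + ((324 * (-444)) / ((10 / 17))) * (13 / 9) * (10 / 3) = 836236/3 = 278745.33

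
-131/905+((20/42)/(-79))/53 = -11527487/79573935 = -0.14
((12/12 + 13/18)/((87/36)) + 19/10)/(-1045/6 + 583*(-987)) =-2273/500767795 = 0.00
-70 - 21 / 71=-4991/71 = -70.30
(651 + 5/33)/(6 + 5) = 21488/363 = 59.20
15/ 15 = 1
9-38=-29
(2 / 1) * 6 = 12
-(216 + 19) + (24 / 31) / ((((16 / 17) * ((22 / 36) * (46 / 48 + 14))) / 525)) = -22985065/122419 = -187.76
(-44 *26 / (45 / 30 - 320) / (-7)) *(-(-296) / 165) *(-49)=4736/105 = 45.10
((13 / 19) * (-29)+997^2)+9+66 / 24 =75544069/76 = 994000.91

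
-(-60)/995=12/199 = 0.06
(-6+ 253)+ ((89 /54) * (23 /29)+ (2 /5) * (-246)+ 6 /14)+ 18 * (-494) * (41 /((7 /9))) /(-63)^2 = 86577509/2685690 = 32.24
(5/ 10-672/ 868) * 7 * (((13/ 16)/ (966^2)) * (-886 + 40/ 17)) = 13949/9445824 = 0.00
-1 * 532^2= -283024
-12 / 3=-4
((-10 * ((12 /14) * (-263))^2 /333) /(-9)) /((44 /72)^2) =99603360/219373 = 454.04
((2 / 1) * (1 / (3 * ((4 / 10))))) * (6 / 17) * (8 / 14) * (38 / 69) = 1520/8211 = 0.19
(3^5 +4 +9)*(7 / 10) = 896/5 = 179.20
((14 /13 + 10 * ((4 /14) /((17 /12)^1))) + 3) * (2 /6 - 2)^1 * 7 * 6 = -94270/221 = -426.56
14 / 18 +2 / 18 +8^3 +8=4688/9 = 520.89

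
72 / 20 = 18/5 = 3.60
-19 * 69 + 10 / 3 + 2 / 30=-6538/5 = -1307.60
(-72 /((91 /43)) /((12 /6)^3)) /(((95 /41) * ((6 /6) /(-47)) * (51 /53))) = 13174899/146965 = 89.65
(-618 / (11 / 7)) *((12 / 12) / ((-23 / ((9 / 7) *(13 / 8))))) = 36153/1012 = 35.72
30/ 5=6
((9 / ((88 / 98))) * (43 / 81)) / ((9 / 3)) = 1.77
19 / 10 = 1.90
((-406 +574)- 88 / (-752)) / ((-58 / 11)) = -173833/5452 = -31.88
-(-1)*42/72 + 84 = 1015/12 = 84.58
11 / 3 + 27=92/3 = 30.67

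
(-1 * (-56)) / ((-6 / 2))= -56/3 = -18.67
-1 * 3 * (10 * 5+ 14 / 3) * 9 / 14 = -738/7 = -105.43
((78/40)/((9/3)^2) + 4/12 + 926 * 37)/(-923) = -685251/18460 = -37.12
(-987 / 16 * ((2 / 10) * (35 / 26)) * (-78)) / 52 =20727/832 = 24.91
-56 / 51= -1.10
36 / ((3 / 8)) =96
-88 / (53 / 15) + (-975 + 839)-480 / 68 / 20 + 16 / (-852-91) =-137026658/849643 = -161.28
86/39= 2.21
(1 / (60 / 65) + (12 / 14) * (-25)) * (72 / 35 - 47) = 2688257/2940 = 914.37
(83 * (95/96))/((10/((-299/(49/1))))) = -471523/9408 = -50.12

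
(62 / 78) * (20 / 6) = 310/117 = 2.65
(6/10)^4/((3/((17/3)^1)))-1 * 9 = -5472/625 = -8.76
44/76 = 11/19 = 0.58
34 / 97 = 0.35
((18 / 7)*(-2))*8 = -288/7 = -41.14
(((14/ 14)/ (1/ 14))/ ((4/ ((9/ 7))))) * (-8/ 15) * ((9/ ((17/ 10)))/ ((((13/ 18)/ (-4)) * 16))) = 972/221 = 4.40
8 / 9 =0.89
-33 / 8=-4.12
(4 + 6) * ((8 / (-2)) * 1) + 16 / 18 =-352/9 = -39.11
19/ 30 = 0.63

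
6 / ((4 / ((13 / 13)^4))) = 3/2 = 1.50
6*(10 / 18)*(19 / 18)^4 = 651605/157464 = 4.14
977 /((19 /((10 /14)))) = 4885/133 = 36.73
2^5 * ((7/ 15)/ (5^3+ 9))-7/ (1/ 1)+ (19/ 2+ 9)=23339/2010 = 11.61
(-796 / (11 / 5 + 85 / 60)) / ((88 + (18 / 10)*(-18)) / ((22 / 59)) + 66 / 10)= -656700/464597 = -1.41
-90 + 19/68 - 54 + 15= -128.72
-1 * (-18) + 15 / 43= 789/43 = 18.35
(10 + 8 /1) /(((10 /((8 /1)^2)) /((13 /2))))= 3744/5 = 748.80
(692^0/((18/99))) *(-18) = -99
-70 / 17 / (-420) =1/102 = 0.01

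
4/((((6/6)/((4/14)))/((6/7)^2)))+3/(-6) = 233/686 = 0.34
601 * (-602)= -361802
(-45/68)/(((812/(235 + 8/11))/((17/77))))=-116685/2751056 = -0.04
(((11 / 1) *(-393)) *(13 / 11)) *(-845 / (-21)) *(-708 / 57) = 339612260/133 = 2553475.64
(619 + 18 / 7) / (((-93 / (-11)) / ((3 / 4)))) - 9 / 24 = 95071/1736 = 54.76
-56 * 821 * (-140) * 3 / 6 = 3218320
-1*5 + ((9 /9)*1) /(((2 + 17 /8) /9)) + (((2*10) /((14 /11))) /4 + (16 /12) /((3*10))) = 8003/6930 = 1.15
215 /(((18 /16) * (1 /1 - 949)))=-430/2133 = -0.20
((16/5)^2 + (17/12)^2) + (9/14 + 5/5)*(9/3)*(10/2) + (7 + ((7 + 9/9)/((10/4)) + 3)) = 1262263/25200 = 50.09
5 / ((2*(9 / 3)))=5/6 = 0.83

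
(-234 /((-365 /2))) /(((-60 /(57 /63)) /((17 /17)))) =-247/12775 = -0.02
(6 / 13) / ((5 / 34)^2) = 6936/325 = 21.34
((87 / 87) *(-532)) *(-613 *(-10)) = -3261160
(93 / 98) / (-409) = -93/40082 = 0.00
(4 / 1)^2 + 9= 25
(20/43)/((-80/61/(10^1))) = -305/86 = -3.55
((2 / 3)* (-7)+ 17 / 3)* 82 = 82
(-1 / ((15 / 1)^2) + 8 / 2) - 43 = -39.00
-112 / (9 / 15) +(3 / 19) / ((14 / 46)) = -74273/399 = -186.15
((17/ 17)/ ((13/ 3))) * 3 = 9/13 = 0.69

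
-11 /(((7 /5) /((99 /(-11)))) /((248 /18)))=6820/7 = 974.29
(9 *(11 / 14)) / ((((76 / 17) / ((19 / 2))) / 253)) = 425799/112 = 3801.78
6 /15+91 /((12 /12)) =457/5 = 91.40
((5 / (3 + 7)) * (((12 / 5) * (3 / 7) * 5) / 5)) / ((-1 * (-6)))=3/35 = 0.09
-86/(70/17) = -731/35 = -20.89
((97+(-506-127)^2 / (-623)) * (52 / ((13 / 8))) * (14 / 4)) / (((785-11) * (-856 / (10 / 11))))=3402580/40539411 = 0.08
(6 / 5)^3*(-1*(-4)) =864/125 = 6.91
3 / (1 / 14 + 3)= 42/43 = 0.98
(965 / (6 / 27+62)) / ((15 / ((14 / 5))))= 579/200 = 2.90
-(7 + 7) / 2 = -7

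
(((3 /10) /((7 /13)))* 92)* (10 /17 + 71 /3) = 739726/595 = 1243.24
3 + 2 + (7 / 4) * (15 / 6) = 75/8 = 9.38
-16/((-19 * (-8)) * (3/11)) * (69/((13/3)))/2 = -759/247 = -3.07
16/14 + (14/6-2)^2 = 79/63 = 1.25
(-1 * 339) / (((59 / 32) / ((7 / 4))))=-18984/59 = -321.76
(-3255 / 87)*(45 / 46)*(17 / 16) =-830025/21344 = -38.89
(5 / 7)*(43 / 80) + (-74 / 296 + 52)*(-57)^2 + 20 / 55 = 207144165/1232 = 168136.50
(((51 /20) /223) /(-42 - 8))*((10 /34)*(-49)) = 147/44600 = 0.00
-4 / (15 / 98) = -392/15 = -26.13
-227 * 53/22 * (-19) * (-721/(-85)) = 164812669/1870 = 88135.12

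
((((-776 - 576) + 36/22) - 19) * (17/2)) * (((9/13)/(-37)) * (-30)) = -6533.66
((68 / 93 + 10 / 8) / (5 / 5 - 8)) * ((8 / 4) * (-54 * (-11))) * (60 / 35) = -875556/1519 = -576.40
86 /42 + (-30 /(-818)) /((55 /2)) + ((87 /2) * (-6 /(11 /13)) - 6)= -29515768/94479 = -312.41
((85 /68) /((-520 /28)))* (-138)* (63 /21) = 1449/52 = 27.87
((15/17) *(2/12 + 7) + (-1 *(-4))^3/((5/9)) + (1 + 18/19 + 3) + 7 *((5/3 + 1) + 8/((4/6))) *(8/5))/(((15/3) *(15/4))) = 5634494/363375 = 15.51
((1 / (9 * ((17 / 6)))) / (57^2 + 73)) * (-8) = -8/84711 = 0.00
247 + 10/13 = 3221/13 = 247.77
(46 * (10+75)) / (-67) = -3910/67 = -58.36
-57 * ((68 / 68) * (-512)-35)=31179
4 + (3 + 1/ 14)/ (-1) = 13/14 = 0.93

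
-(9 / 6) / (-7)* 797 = 2391/14 = 170.79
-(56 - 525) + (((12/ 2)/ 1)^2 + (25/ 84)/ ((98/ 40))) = 519770/1029 = 505.12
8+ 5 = 13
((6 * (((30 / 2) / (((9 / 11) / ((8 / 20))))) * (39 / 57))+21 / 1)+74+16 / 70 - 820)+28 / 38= -461463/665 = -693.93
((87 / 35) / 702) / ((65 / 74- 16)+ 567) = 1073/167235705 = 0.00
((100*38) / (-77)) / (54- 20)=-1900/1309 = -1.45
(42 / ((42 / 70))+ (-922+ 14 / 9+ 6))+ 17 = -7447/9 = -827.44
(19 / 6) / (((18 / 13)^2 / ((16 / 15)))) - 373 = -1353163/3645 = -371.24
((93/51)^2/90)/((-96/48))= -961/52020 = -0.02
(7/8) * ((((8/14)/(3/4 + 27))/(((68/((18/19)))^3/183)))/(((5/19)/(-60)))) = -133407/65622941 = 0.00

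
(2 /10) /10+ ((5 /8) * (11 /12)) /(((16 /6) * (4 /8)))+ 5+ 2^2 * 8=119839/3200 = 37.45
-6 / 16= -3/8 = -0.38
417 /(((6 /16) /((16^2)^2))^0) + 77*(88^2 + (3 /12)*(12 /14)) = 1193443/2 = 596721.50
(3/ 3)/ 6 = 1/6 = 0.17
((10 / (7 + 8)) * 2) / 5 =4/15 = 0.27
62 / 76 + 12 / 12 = 69/38 = 1.82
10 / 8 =5/4 = 1.25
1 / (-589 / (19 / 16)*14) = -1/6944 = 0.00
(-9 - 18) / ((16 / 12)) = -81/4 = -20.25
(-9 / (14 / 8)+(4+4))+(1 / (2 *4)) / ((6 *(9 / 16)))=547/189 = 2.89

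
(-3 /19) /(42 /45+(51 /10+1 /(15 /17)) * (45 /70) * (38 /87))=-18270/310517 = -0.06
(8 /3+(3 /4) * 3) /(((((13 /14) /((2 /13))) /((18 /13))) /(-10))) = -24780/2197 = -11.28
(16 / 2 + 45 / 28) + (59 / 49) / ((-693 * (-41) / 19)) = 53506163/5568948 = 9.61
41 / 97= 0.42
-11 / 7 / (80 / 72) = -99/70 = -1.41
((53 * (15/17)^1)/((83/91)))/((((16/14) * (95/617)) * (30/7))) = 145813759/2144720 = 67.99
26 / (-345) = -26/345 = -0.08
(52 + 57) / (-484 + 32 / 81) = -8829/39172 = -0.23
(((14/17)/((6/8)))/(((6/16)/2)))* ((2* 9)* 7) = 12544/17 = 737.88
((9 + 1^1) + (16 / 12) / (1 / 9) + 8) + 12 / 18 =92/3 = 30.67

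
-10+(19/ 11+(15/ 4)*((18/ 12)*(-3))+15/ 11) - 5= -2533/88 = -28.78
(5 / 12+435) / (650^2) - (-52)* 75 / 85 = 158187553/3447600 = 45.88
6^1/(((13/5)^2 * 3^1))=50/169 = 0.30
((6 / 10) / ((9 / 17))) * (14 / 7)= 34/15 = 2.27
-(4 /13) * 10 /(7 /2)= -80/91 = -0.88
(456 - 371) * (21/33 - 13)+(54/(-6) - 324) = -15223/11 = -1383.91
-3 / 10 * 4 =-6/5 = -1.20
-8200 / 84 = -97.62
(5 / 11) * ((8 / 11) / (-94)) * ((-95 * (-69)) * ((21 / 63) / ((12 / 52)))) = -568100/17061 = -33.30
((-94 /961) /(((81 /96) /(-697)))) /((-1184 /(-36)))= 262072/106671 = 2.46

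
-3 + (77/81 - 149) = -12235/81 = -151.05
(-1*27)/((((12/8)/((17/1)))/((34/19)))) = -10404/19 = -547.58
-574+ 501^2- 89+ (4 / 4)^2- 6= 250333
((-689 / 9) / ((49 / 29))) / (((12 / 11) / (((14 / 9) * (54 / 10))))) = -348.87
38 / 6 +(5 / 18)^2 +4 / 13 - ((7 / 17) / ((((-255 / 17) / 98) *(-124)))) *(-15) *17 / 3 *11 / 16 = 8341979/1044576 = 7.99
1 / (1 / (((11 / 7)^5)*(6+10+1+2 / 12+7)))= 23352395/100842 = 231.57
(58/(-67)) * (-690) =40020/67 = 597.31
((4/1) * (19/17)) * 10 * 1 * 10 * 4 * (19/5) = 115520/17 = 6795.29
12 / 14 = 6/7 = 0.86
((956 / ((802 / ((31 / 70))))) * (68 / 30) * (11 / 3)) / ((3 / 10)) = 5541932/378945 = 14.62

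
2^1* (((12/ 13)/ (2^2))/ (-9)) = -2/39 = -0.05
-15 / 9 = -5/3 = -1.67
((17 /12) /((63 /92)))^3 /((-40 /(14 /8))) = -59776471/154314720 = -0.39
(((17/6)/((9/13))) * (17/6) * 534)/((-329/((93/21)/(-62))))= 1.34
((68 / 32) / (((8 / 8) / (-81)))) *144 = -24786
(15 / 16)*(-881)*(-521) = 6885015/16 = 430313.44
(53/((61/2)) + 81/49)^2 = 102718225/8934121 = 11.50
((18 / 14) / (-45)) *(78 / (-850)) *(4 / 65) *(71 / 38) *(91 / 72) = 923/2422500 = 0.00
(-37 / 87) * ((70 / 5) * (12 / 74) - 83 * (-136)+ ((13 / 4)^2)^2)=-35999399/7424 = -4849.06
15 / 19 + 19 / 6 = 451/114 = 3.96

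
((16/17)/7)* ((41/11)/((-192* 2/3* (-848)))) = 41/8880256 = 0.00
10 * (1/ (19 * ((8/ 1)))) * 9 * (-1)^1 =-45/76 = -0.59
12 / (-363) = -4/121 = -0.03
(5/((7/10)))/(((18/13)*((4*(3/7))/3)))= 325/36 = 9.03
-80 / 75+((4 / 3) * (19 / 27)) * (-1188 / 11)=-512/5 = -102.40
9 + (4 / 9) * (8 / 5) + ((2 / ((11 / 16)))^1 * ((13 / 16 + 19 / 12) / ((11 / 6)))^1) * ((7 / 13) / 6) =711551/70785 = 10.05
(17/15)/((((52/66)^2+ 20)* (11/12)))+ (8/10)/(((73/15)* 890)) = 2193627/36474158 = 0.06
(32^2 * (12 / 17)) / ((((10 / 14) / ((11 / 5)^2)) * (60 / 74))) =64182272/10625 = 6040.68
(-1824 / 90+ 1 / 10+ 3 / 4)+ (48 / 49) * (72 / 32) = -10121/588 = -17.21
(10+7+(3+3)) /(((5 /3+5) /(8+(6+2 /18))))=2921/60 = 48.68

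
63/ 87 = 21/29 = 0.72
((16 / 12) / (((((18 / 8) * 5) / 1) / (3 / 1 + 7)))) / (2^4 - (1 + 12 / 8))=64/729 = 0.09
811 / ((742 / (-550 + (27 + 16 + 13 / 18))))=-7390643/13356 = -553.36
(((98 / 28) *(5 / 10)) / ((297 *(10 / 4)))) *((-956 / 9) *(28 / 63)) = -13384/120285 = -0.11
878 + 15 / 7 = 6161/7 = 880.14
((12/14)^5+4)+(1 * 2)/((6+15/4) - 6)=1259516/252105 = 5.00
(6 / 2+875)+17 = 895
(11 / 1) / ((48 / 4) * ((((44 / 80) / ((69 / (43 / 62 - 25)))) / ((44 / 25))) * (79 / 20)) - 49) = -250976/1237037 = -0.20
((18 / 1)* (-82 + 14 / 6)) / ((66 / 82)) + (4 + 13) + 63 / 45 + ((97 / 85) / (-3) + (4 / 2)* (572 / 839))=-829455587/470679 = -1762.25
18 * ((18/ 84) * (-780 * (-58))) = 1221480/7 = 174497.14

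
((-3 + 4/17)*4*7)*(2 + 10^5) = -131602632/17 = -7741331.29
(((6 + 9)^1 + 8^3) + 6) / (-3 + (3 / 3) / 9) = -369/2 = -184.50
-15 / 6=-5/2 = -2.50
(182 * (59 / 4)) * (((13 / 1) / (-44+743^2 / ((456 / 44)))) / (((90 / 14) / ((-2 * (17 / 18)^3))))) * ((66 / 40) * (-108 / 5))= 6.12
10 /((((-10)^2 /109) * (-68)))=-109/680 = -0.16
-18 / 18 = -1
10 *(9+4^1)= 130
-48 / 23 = -2.09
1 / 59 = 0.02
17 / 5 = 3.40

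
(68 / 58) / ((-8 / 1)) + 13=1491/116 = 12.85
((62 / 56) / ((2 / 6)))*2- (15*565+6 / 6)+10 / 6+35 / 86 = -7645957/903 = -8467.28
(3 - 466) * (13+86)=-45837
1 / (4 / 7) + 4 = 23/4 = 5.75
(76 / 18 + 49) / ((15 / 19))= 9101/135 = 67.41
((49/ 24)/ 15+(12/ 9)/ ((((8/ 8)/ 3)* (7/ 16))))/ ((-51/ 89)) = -2081087/128520 = -16.19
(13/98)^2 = 0.02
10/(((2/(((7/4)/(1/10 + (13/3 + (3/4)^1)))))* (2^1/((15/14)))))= 1125/1244 = 0.90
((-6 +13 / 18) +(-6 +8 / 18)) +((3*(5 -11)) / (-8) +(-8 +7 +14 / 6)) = -29/4 = -7.25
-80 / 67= -1.19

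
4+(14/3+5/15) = 9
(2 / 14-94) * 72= -47304/7 = -6757.71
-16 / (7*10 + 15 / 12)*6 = -128/95 = -1.35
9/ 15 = 3/5 = 0.60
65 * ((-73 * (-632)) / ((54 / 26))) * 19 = 740713480/27 = 27433832.59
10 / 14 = 5/7 = 0.71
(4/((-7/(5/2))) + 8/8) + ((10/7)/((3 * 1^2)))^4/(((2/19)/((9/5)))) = 9739/21609 = 0.45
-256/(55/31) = -7936/55 = -144.29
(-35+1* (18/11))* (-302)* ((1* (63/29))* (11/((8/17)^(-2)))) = 446882688/8381 = 53320.93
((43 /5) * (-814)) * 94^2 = -61855534.40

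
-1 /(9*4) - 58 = -2089/36 = -58.03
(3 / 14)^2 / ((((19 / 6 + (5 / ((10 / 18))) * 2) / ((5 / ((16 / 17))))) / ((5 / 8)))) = 11475/1593088 = 0.01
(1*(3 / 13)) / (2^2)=3/52 = 0.06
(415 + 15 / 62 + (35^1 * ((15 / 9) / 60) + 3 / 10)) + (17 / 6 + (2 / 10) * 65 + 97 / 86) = 104008087/239940 = 433.48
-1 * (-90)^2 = -8100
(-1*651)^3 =-275894451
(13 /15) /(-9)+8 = 1067/135 = 7.90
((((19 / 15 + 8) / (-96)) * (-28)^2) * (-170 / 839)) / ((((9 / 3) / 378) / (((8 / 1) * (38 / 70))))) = 35199248/4195 = 8390.76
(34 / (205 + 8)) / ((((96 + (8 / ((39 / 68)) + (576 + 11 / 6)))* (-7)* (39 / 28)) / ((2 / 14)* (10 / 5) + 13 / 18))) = -17272/719889093 = 0.00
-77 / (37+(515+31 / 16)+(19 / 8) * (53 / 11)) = -13552/99507 = -0.14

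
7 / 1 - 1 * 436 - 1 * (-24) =-405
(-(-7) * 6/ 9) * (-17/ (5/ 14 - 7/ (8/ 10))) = 9.45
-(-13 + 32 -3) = -16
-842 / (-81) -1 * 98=-7096/81 = -87.60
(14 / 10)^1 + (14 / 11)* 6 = 497/55 = 9.04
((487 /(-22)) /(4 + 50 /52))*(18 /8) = -18993/1892 = -10.04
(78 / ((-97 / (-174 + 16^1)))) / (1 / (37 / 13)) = 35076/97 = 361.61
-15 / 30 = -1/2 = -0.50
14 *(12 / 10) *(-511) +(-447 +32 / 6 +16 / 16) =-135382/15 = -9025.47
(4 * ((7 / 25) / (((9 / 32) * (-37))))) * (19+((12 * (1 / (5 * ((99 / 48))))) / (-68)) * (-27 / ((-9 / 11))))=-1404032/707625 = -1.98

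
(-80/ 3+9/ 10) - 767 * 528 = -12150053/30 = -405001.77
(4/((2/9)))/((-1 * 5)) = -18/5 = -3.60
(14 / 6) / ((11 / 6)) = 14/11 = 1.27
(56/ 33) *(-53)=-2968/33 = -89.94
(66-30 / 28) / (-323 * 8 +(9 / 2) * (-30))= -909/38066 = -0.02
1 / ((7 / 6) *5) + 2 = 76/35 = 2.17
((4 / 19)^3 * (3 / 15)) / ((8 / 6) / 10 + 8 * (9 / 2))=96/1858789 = 0.00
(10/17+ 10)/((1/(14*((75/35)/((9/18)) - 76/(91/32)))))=-735120/221 = -3326.33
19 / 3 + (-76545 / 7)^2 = 358722694/3 = 119574231.33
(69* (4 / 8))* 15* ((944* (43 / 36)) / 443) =583510/443 = 1317.18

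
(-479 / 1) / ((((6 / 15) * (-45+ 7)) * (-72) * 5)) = -479/5472 = -0.09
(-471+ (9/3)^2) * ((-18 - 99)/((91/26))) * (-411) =-6347484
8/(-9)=-8/9 = -0.89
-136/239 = -0.57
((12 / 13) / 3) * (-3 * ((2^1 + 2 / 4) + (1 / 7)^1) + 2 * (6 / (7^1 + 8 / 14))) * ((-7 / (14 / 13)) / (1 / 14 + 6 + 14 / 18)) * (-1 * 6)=-508356/45739 = -11.11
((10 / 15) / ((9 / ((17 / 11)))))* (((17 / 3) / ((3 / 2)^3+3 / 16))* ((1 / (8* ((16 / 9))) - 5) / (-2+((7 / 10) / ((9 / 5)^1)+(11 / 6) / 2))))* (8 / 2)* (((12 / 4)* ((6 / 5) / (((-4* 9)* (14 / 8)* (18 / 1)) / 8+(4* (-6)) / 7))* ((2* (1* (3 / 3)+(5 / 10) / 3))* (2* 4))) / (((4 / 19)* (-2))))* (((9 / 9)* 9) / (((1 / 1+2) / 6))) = 571877824/5589375 = 102.32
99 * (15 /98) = 1485/98 = 15.15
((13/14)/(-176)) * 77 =-13/32 = -0.41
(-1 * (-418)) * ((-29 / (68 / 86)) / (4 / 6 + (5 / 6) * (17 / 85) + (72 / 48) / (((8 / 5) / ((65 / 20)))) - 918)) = 50039616/2983687 = 16.77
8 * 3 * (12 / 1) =288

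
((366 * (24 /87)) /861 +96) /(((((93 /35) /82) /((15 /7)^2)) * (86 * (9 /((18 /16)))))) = 37499250/1894193 = 19.80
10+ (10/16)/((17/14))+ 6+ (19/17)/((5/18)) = 6983/340 = 20.54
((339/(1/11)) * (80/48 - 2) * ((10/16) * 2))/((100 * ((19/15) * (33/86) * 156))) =-4859/23712 = -0.20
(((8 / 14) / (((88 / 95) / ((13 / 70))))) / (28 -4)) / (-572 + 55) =-247/26751648 = 0.00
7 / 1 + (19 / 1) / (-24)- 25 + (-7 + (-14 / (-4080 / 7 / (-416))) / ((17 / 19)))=-1281751/34680 = -36.96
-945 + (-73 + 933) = -85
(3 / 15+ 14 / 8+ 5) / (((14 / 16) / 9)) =2502/35 = 71.49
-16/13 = -1.23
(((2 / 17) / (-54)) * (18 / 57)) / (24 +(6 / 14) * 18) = -7/322677 = 0.00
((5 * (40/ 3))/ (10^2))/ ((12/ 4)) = 2/9 = 0.22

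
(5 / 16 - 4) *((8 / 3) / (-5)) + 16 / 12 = 33/10 = 3.30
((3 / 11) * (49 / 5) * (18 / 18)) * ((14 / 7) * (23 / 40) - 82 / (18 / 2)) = -70217/3300 = -21.28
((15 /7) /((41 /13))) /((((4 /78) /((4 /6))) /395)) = 1001325/287 = 3488.94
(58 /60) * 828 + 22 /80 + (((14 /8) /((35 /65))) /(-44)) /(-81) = 57072179/71280 = 800.68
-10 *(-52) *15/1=7800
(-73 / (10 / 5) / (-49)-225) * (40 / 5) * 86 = -7560088/49 = -154287.51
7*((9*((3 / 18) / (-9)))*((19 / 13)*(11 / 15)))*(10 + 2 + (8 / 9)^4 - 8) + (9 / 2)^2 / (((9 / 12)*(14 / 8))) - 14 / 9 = 8.09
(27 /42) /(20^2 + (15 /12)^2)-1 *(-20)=899572/44975 = 20.00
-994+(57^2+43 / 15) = 33868/15 = 2257.87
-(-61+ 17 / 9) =59.11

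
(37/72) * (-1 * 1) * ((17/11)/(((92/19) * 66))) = -11951/4809024 = 0.00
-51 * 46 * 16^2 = -600576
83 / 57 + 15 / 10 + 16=18.96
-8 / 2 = -4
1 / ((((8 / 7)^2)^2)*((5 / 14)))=16807/10240 = 1.64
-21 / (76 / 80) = -420/19 = -22.11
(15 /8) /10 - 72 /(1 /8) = -9213/16 = -575.81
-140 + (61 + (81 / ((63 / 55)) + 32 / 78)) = -2150/273 = -7.88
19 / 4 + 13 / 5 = 7.35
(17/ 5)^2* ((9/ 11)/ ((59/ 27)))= 70227/16225 = 4.33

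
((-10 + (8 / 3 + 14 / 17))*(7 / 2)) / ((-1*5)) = 1162/255 = 4.56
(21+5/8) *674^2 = 9823718.50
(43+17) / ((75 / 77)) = 308/5 = 61.60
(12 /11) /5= 12/55 = 0.22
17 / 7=2.43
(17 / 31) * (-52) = -884/31 = -28.52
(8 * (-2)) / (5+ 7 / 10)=-160/57 = -2.81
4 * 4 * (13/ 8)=26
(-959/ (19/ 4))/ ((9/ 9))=-3836/19 = -201.89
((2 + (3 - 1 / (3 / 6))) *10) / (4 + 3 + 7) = 15/7 = 2.14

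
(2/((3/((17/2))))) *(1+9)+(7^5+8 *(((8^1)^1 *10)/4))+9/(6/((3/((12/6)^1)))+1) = 255382/15 = 17025.47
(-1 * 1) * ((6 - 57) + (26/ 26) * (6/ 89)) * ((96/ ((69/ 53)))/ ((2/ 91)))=349802544/2047 = 170885.46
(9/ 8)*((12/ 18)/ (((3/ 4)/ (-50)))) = -50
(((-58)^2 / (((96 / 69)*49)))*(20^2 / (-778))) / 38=-483575/724318 = -0.67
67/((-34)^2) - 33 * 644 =-24567245/1156 = -21251.94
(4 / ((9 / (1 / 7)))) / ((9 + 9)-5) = 4/819 = 0.00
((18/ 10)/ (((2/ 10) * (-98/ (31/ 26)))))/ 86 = -279/219128 = 0.00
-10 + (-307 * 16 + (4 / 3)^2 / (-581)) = -25737154/5229 = -4922.00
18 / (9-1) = 9/4 = 2.25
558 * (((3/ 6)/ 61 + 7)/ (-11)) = -238545/671 = -355.51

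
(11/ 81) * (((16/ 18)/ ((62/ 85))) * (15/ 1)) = 18700/7533 = 2.48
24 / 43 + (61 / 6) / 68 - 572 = -10022753/17544 = -571.29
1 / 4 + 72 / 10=149/20 = 7.45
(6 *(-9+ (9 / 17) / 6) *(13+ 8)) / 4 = -19089/68 = -280.72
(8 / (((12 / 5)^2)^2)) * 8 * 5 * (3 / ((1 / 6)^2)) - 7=3104/3 = 1034.67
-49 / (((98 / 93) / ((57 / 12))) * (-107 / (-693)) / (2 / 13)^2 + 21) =-1224531/560965 = -2.18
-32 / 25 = -1.28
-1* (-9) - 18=-9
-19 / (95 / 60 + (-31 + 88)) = -12/37 = -0.32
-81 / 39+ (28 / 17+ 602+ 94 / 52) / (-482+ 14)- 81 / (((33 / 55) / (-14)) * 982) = -146863465/101566296 = -1.45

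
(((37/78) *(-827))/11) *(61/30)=-1866539/25740 = -72.52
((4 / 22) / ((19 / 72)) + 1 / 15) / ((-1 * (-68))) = 2369/213180 = 0.01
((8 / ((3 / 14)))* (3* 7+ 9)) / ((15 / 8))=1792/3 = 597.33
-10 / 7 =-1.43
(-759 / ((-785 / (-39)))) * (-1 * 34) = 1006434/785 = 1282.08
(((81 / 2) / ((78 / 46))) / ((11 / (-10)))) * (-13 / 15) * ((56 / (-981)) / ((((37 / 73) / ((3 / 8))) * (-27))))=11753/399267 = 0.03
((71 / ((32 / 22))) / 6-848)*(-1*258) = 3466961/16 = 216685.06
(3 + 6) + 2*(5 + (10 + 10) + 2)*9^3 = 39375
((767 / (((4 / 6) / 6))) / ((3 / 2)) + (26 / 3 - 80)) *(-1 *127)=-1726184/3 = -575394.67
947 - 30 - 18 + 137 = 1036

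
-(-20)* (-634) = -12680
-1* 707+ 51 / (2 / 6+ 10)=-702.06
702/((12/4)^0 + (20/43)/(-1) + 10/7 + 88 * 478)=211302/12661855 = 0.02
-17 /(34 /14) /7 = -1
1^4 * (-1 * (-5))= 5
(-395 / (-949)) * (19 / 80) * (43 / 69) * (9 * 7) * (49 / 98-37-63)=-269725197/698464 = -386.17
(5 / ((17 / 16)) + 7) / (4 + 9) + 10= 2409/221 = 10.90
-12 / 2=-6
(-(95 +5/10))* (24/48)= -47.75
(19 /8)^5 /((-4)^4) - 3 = -2.70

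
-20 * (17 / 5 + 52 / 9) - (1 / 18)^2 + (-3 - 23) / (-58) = -1720505/9396 = -183.11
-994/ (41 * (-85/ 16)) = 15904/3485 = 4.56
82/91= 0.90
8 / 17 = 0.47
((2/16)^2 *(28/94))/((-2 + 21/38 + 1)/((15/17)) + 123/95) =0.01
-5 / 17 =-0.29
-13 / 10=-1.30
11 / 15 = 0.73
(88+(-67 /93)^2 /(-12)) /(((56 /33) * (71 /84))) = 61.32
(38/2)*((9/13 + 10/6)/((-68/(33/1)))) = -4807/221 = -21.75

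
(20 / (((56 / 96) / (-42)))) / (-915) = 96/61 = 1.57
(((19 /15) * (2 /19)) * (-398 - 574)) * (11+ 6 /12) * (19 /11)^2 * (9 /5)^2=-217903932/15125 = -14406.87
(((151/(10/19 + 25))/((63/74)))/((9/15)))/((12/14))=106153/7857 = 13.51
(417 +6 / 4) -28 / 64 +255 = 10769/16 = 673.06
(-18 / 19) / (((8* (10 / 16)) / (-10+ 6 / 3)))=144/95 = 1.52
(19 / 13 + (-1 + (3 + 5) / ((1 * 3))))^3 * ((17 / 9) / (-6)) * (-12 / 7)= 61738832/3737097 = 16.52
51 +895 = 946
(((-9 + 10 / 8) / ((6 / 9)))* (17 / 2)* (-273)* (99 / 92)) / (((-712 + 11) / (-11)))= 470026557/1031872 = 455.51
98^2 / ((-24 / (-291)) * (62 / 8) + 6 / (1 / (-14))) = -465794/4043 = -115.21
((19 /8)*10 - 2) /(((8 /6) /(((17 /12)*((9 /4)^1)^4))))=592.27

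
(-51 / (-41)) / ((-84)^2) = 17/96432 = 0.00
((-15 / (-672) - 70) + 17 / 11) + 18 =-124265/2464 = -50.43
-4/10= -0.40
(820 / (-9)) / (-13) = 820/117 = 7.01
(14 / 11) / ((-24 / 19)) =-133/132 = -1.01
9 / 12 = 3/4 = 0.75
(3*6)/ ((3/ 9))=54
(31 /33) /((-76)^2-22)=31/189882 = 0.00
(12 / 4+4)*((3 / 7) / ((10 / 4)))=6/5 = 1.20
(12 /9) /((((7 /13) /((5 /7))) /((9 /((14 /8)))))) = 9.10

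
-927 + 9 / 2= -1845/2 = -922.50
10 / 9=1.11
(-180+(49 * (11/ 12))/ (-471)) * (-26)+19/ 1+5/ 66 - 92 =71646317/15543 = 4609.56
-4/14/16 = -1/56 = -0.02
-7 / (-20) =7/20 = 0.35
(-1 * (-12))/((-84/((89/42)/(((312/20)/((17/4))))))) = -7565/91728 = -0.08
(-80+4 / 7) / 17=-556/119 = -4.67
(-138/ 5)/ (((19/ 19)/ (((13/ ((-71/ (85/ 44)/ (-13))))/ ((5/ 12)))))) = -1189422/3905 = -304.59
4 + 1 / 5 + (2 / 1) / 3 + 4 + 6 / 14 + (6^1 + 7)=2341/105 = 22.30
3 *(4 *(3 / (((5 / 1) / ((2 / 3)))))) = 24/5 = 4.80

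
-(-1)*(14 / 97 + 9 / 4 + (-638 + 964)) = 127417/388 = 328.39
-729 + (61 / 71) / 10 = -517529/710 = -728.91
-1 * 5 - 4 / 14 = -37/7 = -5.29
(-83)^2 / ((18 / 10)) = 34445/9 = 3827.22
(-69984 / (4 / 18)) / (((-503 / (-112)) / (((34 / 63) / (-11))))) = 19035648/5533 = 3440.38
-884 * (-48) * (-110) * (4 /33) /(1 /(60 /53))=-640483.02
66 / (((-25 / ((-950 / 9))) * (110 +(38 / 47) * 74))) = 19646/11973 = 1.64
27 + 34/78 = 1070/39 = 27.44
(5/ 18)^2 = 25/324 = 0.08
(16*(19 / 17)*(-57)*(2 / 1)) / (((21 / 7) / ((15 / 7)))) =-173280/119 = -1456.13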